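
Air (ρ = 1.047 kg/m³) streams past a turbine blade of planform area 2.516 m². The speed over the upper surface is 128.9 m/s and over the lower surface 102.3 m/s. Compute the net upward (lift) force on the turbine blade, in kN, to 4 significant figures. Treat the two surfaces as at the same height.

With equal heights on the two surfaces, Bernoulli gives P_lower − P_upper = ½ρ(v_upper² − v_lower²).
ΔP = ½·1.047·(128.9² − 102.3²) = 3219 Pa.
Lift = ΔP · A = 3219 × 2.516 = 8100 N.

F = 8.100 kN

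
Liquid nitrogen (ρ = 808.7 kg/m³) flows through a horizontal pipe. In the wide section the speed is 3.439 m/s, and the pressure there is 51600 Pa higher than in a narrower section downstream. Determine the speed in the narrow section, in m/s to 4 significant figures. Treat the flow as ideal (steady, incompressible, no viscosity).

v₂ ≈ 11.81 m/s

Along the level pipe P + ½ρv² is conserved, hence v₂² = v₁² + 2(P₁ − P₂)/ρ.
v₂ = √(3.439² + 2·51600/808.7) = √(11.83 + 127.6) = 11.81 m/s.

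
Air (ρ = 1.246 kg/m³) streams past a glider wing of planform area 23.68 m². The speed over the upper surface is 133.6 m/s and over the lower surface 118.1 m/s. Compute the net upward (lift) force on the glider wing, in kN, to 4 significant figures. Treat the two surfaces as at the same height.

The faster flow above has the lower pressure; Bernoulli (same height) gives ΔP = ½ρ(v_up² − v_low²).
ΔP = ½·1.246·(133.6² − 118.1²) = 2431 Pa.
Lift = ΔP · A = 2431 × 23.68 = 57560 N.

F ≈ 57.56 kN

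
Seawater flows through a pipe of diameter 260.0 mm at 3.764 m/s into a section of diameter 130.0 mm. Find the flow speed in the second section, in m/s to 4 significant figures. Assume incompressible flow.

15.06 m/s

Mass conservation (A₁v₁ = A₂v₂) gives v₂ = 3.764 × 530.9/132.7 = 15.06 m/s.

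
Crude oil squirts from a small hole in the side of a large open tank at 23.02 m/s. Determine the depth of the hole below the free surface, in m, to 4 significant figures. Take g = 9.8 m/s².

Inverting v = √(2gh) gives h = v² / 2g.
h = 23.02²/(2·9.8) = 529.9/19.60 = 27.04 m.

h ≈ 27.04 m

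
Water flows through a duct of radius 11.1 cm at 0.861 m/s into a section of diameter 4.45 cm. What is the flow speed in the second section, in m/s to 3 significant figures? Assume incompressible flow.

Continuity gives A₁v₁ = A₂v₂, so v₂ = (387 cm²)/(15.6 cm²) × 0.861 m/s = 21.4 m/s.

21.4 m/s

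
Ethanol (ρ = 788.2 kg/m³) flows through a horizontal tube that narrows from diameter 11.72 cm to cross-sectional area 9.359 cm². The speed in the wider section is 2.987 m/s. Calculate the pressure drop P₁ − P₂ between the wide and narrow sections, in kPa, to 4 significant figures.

ΔP ≈ 463.7 kPa

Continuity gives A₁v₁ = A₂v₂, so v₂ = (107.9 cm²)/(9.359 cm²) × 2.987 m/s = 34.43 m/s.
Along the horizontal streamline, P + ½ρv² is constant.
P₁ − P₂ = ½·788.2·(34.43² − 2.987²) = ½·788.2·1177 = 463700 Pa.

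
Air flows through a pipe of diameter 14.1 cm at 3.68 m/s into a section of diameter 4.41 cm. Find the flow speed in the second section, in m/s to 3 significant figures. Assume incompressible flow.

v₂ = 37.6 m/s

Continuity gives A₁v₁ = A₂v₂, so v₂ = (156 cm²)/(15.3 cm²) × 3.68 m/s = 37.6 m/s.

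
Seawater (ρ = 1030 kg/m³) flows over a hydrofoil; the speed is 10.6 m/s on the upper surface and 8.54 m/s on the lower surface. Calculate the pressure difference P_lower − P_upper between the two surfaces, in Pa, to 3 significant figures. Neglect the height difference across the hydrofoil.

Bernoulli (same height): P_lower − P_upper = ½ρ(v_upper² − v_lower²).
ΔP = ½·1030·(10.6² − 8.54²) = 20300 Pa.

ΔP ≈ 20300 Pa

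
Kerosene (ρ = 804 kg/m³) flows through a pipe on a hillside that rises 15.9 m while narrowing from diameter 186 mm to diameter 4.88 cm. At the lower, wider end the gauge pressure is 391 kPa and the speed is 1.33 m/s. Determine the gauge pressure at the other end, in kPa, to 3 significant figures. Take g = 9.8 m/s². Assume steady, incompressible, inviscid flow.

Mass conservation (A₁v₁ = A₂v₂) gives v₂ = 1.33 × 272/18.7 = 19.3 m/s.
Applying Bernoulli between the two ends and solving for P₂: P₂ = P₁ + ½ρ(v₁² − v₂²) − ρgΔh.
P₂ = 391000 + ½·804·(1.33² − 19.3²) − 804·9.8·(+15.9) = 391000 + (-149000) − (125000) = 116000 Pa.

P₂ ≈ 116 kPa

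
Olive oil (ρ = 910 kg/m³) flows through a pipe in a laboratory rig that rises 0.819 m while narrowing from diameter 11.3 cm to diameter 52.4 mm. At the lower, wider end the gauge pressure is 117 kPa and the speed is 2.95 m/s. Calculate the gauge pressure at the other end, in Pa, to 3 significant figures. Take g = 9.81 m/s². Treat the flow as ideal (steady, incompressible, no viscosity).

Continuity gives A₁v₁ = A₂v₂, so v₂ = (100 cm²)/(21.6 cm²) × 2.95 m/s = 13.7 m/s.
Energy conservation along the streamline gives P₂ = P₁ − ½ρ(v₂² − v₁²) − ρg(h₂ − h₁).
P₂ = 117000 + ½·910·(2.95² − 13.7²) − 910·9.81·(+0.819) = 117000 + (-81700) − (7310) = 28000 Pa.

P₂ = 28000 Pa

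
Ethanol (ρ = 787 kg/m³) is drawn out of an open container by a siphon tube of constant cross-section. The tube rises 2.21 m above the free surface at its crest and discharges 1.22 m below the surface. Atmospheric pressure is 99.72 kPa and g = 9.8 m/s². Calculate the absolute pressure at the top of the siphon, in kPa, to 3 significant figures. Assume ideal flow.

Bernoulli surface→outlet gives ½v² = g·h_out, so v = √(2·9.8·1.22) = 4.89 m/s.
With constant cross-section the crest speed equals v; applying Bernoulli from the surface up to the crest, P_top = P_atm − ½ρv² − ρg·h_top.
P_top = 99720 − ½·787·4.89² − 787·9.8·2.21 = 73300 Pa.

P_top ≈ 73.3 kPa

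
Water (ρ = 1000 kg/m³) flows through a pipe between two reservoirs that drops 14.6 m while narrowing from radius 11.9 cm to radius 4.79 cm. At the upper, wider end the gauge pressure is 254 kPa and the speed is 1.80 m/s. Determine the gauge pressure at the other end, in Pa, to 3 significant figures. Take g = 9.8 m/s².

337000 Pa

Mass conservation (A₁v₁ = A₂v₂) gives v₂ = 1.80 × 445/72.1 = 11.1 m/s.
Applying Bernoulli between the two ends and solving for P₂: P₂ = P₁ + ½ρ(v₁² − v₂²) − ρgΔh.
P₂ = 254000 + ½·1000·(1.80² − 11.1²) − 1000·9.8·(−14.6) = 254000 + (-60100) − (-143000) = 337000 Pa.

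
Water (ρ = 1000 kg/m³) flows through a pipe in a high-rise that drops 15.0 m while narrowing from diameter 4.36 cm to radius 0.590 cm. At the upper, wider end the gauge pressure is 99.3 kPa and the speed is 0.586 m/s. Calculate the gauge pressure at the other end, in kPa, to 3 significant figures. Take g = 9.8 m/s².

P₂ ≈ 214 kPa

By continuity, v₂ = v₁·A₁/A₂ = 0.586·(14.9/1.09) = 8.00 m/s.
Energy conservation along the streamline gives P₂ = P₁ − ½ρ(v₂² − v₁²) − ρg(h₂ − h₁).
P₂ = 99300 + ½·1000·(0.586² − 8.00²) − 1000·9.8·(−15.0) = 99300 + (-31800) − (-147000) = 214000 Pa.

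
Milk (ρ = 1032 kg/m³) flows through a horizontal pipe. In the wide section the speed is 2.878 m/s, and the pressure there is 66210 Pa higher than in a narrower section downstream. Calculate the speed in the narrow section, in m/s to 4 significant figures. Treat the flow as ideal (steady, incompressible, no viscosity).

v₂ ≈ 11.69 m/s

Horizontal Bernoulli: P₁ + ½ρv₁² = P₂ + ½ρv₂², so v₂² = v₁² + 2(P₁ − P₂)/ρ.
v₂ = √(2.878² + 2·66210/1032) = √(8.283 + 128.3) = 11.69 m/s.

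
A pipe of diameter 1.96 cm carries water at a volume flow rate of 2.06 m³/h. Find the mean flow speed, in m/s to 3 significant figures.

v ≈ 1.90 m/s

Q = 2.06 m³/h = 0.000572 m³/s.
v = Q/A = 0.000572 / 0.000302 = 1.90 m/s.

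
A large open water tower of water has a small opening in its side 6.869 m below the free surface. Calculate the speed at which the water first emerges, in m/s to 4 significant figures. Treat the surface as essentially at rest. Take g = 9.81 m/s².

With the surface at rest and both surface and jet at atmospheric pressure, Bernoulli gives ρg h = ½ρv², so v = √(2gh) = √(2·9.81·6.869) = 11.61 m/s.

v = 11.61 m/s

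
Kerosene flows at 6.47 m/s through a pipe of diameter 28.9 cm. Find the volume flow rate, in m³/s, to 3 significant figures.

0.424 m³/s

Q = A·v = 0.0656 m² × 6.47 m/s = 0.424 m³/s.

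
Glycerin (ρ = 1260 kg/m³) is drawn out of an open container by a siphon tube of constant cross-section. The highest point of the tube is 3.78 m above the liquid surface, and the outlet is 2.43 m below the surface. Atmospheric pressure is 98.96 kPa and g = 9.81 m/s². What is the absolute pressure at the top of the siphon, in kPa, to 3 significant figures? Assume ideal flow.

22.2 kPa

From the surface to the outlet (both open to atmosphere, surface at rest): v = √(2g·h_out) = √(2·9.81·2.43) = 6.90 m/s.
With constant cross-section the crest speed equals v; applying Bernoulli from the surface up to the crest, P_top = P_atm − ½ρv² − ρg·h_top.
P_top = 98960 − ½·1260·6.90² − 1260·9.81·3.78 = 22200 Pa.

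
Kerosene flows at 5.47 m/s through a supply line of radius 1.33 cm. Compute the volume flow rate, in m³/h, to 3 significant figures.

Q = A·v = 0.000556 m² × 5.47 m/s = 0.00304 m³/s.
Converting: 0.00304 m³/s × 3600 = 10.9 m³/h.

Q ≈ 10.9 m³/h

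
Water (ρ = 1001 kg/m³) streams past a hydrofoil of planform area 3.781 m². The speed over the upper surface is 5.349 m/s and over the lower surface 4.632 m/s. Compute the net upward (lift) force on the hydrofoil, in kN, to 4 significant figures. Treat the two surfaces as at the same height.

F = 13.54 kN

From P + ½ρv² = const at equal height, P_low − P_up = ½ρ(v_up² − v_low²).
ΔP = ½·1001·(5.349² − 4.632²) = 3582 Pa.
Lift = ΔP · A = 3582 × 3.781 = 13540 N.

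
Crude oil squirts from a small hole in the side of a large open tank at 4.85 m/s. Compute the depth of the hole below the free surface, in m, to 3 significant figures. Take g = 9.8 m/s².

For a small hole in a large open tank, ½v² = gh, giving h = v²/(2g).
h = 4.85²/(2·9.8) = 23.5/19.60 = 1.20 m.

h ≈ 1.20 m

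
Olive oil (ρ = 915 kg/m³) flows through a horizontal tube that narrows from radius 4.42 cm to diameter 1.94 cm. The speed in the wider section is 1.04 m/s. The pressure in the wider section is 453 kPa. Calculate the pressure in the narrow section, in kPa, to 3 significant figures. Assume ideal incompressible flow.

Continuity gives A₁v₁ = A₂v₂, so v₂ = (61.4 cm²)/(2.96 cm²) × 1.04 m/s = 21.6 m/s.
Bernoulli (h₁ = h₂): P₁ − P₂ = ½ρ(v₂² − v₁²).
P₂ = P₁ − ½ρ(v₂² − v₁²) = 453000 − ½·915·(21.6² − 1.04²) = 453000 − 213000 = 240000 Pa.

P₂ ≈ 240 kPa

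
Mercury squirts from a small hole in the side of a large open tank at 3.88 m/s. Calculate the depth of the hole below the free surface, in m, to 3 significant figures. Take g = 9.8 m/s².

Torricelli: v = √(2gh), so h = v²/(2g).
h = 3.88²/(2·9.8) = 15.1/19.60 = 0.768 m.

0.768 m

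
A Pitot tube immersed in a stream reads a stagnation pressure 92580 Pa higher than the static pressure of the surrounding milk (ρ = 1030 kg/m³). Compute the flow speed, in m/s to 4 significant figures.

At the stagnation point the flow is brought to rest, so Bernoulli gives P_stag − P_static = ½ρv².
v = √(2ΔP/ρ) = √(2·92580/1030) = 13.41 m/s.

13.41 m/s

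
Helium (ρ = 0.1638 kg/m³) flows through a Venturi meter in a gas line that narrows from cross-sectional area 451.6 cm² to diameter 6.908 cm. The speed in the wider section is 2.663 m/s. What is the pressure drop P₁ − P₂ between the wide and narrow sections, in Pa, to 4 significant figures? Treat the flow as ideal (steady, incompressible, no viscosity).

ΔP = 83.74 Pa

The volume flow rate is constant, so v₂ = (A₁/A₂)v₁ = (451.6/37.48)·2.663 = 32.09 m/s.
Bernoulli (h₁ = h₂): P₁ − P₂ = ½ρ(v₂² − v₁²).
P₁ − P₂ = ½·0.1638·(32.09² − 2.663²) = ½·0.1638·1022 = 83.74 Pa.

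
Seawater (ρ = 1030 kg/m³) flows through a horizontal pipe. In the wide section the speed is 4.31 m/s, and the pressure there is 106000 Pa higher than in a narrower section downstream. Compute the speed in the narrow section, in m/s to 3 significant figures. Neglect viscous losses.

Horizontal Bernoulli: P₁ + ½ρv₁² = P₂ + ½ρv₂², so v₂² = v₁² + 2(P₁ − P₂)/ρ.
v₂ = √(4.31² + 2·106000/1030) = √(18.6 + 206) = 15.0 m/s.

v₂ ≈ 15.0 m/s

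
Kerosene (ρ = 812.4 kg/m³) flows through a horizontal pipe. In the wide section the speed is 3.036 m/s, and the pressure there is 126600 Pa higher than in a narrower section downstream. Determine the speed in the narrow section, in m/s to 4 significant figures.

Horizontal Bernoulli: P₁ + ½ρv₁² = P₂ + ½ρv₂², so v₂² = v₁² + 2(P₁ − P₂)/ρ.
v₂ = √(3.036² + 2·126600/812.4) = √(9.217 + 311.7) = 17.91 m/s.

v₂ ≈ 17.91 m/s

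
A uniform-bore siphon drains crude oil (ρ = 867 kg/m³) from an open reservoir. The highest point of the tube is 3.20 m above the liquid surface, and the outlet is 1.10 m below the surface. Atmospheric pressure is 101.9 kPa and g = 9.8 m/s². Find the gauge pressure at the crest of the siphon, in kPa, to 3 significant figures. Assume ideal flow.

P_gauge ≈ -36.5 kPa

From the surface to the outlet (both open to atmosphere, surface at rest): v = √(2g·h_out) = √(2·9.8·1.10) = 4.64 m/s.
The bore is uniform, so the speed at the crest is the same v. Bernoulli surface→crest: P_atm = P_top + ½ρv² + ρg·h_top.
P_top = 101900 − ½·867·4.64² − 867·9.8·3.20 = 65400 Pa. So P_gauge = P_top − P_atm = -36500 Pa.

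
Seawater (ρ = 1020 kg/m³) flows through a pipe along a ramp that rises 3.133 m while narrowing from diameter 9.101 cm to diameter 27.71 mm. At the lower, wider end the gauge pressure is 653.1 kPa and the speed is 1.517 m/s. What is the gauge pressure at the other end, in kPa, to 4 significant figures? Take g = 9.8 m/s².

486.4 kPa

Continuity gives A₁v₁ = A₂v₂, so v₂ = (65.05 cm²)/(6.031 cm²) × 1.517 m/s = 16.36 m/s.
Bernoulli: P₁ + ½ρv₁² + ρg h₁ = P₂ + ½ρv₂² + ρg h₂, so P₂ = P₁ + ½ρ(v₁² − v₂²) − ρg(h₂ − h₁).
P₂ = 653100 + ½·1020·(1.517² − 16.36²) − 1020·9.8·(+3.133) = 653100 + (-135400) − (31320) = 486400 Pa.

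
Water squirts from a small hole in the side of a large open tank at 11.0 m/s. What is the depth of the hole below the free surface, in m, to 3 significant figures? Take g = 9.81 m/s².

For a small hole in a large open tank, ½v² = gh, giving h = v²/(2g).
h = 11.0²/(2·9.81) = 121/19.62 = 6.17 m.

h ≈ 6.17 m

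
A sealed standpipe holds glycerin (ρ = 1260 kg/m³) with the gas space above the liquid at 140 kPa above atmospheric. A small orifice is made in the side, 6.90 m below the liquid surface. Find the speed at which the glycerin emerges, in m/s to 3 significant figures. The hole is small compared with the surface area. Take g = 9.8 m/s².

Take point 1 at the surface (v₁ ≈ 0) and point 2 at the hole (at atmospheric pressure). Bernoulli: P₁ + ρg h = P_atm + ½ρv₂².
With P₁ − P_atm = 140000 Pa, v₂ = √(2gh + 2ΔP/ρ) = √(2·9.8·6.90 + 2·140000/1260) = 18.9 m/s.

v ≈ 18.9 m/s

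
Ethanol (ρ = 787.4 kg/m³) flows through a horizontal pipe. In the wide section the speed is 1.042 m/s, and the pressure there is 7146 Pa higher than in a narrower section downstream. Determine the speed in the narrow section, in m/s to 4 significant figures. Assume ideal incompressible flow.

v₂ ≈ 4.386 m/s

Along the level pipe P + ½ρv² is conserved, hence v₂² = v₁² + 2(P₁ − P₂)/ρ.
v₂ = √(1.042² + 2·7146/787.4) = √(1.086 + 18.15) = 4.386 m/s.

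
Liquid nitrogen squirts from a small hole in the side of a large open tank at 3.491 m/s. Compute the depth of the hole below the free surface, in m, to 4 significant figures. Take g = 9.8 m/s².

h = 0.6218 m

Inverting v = √(2gh) gives h = v² / 2g.
h = 3.491²/(2·9.8) = 12.19/19.60 = 0.6218 m.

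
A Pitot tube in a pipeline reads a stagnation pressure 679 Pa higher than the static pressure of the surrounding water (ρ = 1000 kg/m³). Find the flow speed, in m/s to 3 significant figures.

At the stagnation point the flow is brought to rest, so Bernoulli gives P_stag − P_static = ½ρv².
v = √(2ΔP/ρ) = √(2·679/1000) = 1.17 m/s.

v ≈ 1.17 m/s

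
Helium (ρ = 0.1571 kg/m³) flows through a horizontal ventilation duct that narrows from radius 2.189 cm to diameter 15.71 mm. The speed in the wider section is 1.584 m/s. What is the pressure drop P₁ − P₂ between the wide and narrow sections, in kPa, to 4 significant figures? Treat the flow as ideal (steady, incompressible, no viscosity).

ΔP ≈ 0.01169 kPa

Mass conservation (A₁v₁ = A₂v₂) gives v₂ = 1.584 × 15.05/1.938 = 12.30 m/s.
With no height change, Bernoulli's equation is P₁ + ½ρv₁² = P₂ + ½ρv₂².
P₁ − P₂ = ½·0.1571·(12.30² − 1.584²) = ½·0.1571·148.8 = 11.69 Pa.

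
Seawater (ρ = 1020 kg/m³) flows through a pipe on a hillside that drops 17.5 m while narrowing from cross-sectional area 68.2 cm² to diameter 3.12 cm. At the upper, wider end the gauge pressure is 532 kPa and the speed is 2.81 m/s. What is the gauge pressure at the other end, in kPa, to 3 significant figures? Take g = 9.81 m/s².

P₂ = 391 kPa

The volume flow rate is constant, so v₂ = (A₁/A₂)v₁ = (68.2/7.65)·2.81 = 25.1 m/s.
Energy conservation along the streamline gives P₂ = P₁ − ½ρ(v₂² − v₁²) − ρg(h₂ − h₁).
P₂ = 532000 + ½·1020·(2.81² − 25.1²) − 1020·9.81·(−17.5) = 532000 + (-316000) − (-175000) = 391000 Pa.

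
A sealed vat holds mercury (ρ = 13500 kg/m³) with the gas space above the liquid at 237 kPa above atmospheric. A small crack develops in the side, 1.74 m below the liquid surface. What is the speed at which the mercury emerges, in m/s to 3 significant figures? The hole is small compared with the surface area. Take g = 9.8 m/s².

v = 8.32 m/s

Take point 1 at the surface (v₁ ≈ 0) and point 2 at the hole (at atmospheric pressure). Bernoulli: P₁ + ρg h = P_atm + ½ρv₂².
With P₁ − P_atm = 237000 Pa, v₂ = √(2gh + 2ΔP/ρ) = √(2·9.8·1.74 + 2·237000/13500) = 8.32 m/s.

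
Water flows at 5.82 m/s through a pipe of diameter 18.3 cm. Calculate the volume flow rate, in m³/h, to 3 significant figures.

Q = A·v = 0.0263 m² × 5.82 m/s = 0.153 m³/s.
Converting: 0.153 m³/s × 3600 = 551 m³/h.

Q ≈ 551 m³/h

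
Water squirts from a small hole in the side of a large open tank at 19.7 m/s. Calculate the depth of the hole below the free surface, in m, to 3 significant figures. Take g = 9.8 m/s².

h ≈ 19.8 m

Inverting v = √(2gh) gives h = v² / 2g.
h = 19.7²/(2·9.8) = 388/19.60 = 19.8 m.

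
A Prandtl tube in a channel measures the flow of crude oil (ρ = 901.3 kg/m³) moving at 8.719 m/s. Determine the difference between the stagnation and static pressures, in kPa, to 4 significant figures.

At the stagnation point the flow is brought to rest, so Bernoulli gives P_stag − P_static = ½ρv².
ΔP = ½·901.3·8.719² = 34260 Pa.

34.26 kPa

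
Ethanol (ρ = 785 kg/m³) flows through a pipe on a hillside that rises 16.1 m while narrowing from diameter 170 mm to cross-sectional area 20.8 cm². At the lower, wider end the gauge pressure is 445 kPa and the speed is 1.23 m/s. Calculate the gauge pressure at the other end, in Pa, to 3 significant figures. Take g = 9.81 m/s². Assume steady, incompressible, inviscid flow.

Mass conservation (A₁v₁ = A₂v₂) gives v₂ = 1.23 × 227/20.8 = 13.4 m/s.
Applying Bernoulli between the two ends and solving for P₂: P₂ = P₁ + ½ρ(v₁² − v₂²) − ρgΔh.
P₂ = 445000 + ½·785·(1.23² − 13.4²) − 785·9.81·(+16.1) = 445000 + (-70100) − (124000) = 251000 Pa.

P₂ ≈ 251000 Pa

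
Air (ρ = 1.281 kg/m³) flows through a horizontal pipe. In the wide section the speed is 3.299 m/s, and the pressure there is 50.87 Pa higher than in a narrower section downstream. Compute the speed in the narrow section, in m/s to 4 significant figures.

9.503 m/s

Horizontal Bernoulli: P₁ + ½ρv₁² = P₂ + ½ρv₂², so v₂² = v₁² + 2(P₁ − P₂)/ρ.
v₂ = √(3.299² + 2·50.87/1.281) = √(10.88 + 79.42) = 9.503 m/s.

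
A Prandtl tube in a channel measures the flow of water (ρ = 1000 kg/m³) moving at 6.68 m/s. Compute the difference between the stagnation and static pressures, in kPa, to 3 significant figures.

ΔP ≈ 22.3 kPa

At the stagnation point the flow is brought to rest, so Bernoulli gives P_stag − P_static = ½ρv².
ΔP = ½·1000·6.68² = 22300 Pa.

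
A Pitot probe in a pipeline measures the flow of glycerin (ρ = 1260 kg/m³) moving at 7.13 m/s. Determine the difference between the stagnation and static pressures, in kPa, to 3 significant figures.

32.0 kPa

At the stagnation point the flow is brought to rest, so Bernoulli gives P_stag − P_static = ½ρv².
ΔP = ½·1260·7.13² = 32000 Pa.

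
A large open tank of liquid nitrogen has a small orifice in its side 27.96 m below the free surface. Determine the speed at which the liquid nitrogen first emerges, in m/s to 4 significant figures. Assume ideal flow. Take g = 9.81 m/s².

23.42 m/s

The surface is effectively still and both ends are open, so ½v² = gh and v = √(2·9.81·27.96) = 23.42 m/s.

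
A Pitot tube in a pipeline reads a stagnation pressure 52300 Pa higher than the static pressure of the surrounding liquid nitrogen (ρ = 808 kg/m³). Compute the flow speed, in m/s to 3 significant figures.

v ≈ 11.4 m/s

The dynamic pressure equals the rise in static pressure at the stagnation point: ΔP = ½ρv².
v = √(2ΔP/ρ) = √(2·52300/808) = 11.4 m/s.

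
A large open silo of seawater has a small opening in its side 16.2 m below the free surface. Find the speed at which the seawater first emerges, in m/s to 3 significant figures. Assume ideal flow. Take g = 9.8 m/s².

v = 17.8 m/s

The surface is effectively still and both ends are open, so ½v² = gh and v = √(2·9.8·16.2) = 17.8 m/s.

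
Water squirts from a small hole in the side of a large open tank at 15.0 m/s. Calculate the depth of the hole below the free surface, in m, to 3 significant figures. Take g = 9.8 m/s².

Inverting v = √(2gh) gives h = v² / 2g.
h = 15.0²/(2·9.8) = 225/19.60 = 11.5 m.

h ≈ 11.5 m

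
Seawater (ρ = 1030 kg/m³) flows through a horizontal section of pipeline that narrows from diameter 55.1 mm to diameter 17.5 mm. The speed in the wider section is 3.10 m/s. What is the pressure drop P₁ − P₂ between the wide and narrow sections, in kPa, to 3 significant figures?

By continuity, v₂ = v₁·A₁/A₂ = 3.10·(23.8/2.41) = 30.7 m/s.
The pipe is horizontal, so Bernoulli reduces to P₁ + ½ρv₁² = P₂ + ½ρv₂².
P₁ − P₂ = ½·1030·(30.7² − 3.10²) = ½·1030·935 = 481000 Pa.

ΔP = 481 kPa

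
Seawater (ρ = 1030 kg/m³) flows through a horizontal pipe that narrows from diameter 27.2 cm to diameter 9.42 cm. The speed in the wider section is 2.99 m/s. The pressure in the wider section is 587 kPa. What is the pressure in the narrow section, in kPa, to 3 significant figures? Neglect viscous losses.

Mass conservation (A₁v₁ = A₂v₂) gives v₂ = 2.99 × 581/69.7 = 24.9 m/s.
Bernoulli (h₁ = h₂): P₁ − P₂ = ½ρ(v₂² − v₁²).
P₂ = P₁ − ½ρ(v₂² − v₁²) = 587000 − ½·1030·(24.9² − 2.99²) = 587000 − 315000 = 272000 Pa.

P₂ = 272 kPa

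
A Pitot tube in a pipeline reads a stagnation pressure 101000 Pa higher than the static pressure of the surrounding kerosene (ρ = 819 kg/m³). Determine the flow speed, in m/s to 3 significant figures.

v ≈ 15.7 m/s

At the stagnation point the flow is brought to rest, so Bernoulli gives P_stag − P_static = ½ρv².
v = √(2ΔP/ρ) = √(2·101000/819) = 15.7 m/s.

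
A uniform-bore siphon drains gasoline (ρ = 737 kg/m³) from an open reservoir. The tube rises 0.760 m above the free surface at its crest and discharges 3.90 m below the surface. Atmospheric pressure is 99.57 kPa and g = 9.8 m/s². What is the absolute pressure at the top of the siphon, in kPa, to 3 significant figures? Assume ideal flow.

From the surface to the outlet (both open to atmosphere, surface at rest): v = √(2g·h_out) = √(2·9.8·3.90) = 8.74 m/s.
The bore is uniform, so the speed at the crest is the same v. Bernoulli surface→crest: P_atm = P_top + ½ρv² + ρg·h_top.
P_top = 99570 − ½·737·8.74² − 737·9.8·0.760 = 65900 Pa.

P_top ≈ 65.9 kPa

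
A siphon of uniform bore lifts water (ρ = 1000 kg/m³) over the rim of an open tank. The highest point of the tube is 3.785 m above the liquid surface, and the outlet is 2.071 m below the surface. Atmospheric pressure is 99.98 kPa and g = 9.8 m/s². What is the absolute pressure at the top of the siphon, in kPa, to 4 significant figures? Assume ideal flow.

P_top ≈ 42.59 kPa

Bernoulli surface→outlet gives ½v² = g·h_out, so v = √(2·9.8·2.071) = 6.371 m/s.
The bore is uniform, so the speed at the crest is the same v. Bernoulli surface→crest: P_atm = P_top + ½ρv² + ρg·h_top.
P_top = 99980 − ½·1000·6.371² − 1000·9.8·3.785 = 42590 Pa.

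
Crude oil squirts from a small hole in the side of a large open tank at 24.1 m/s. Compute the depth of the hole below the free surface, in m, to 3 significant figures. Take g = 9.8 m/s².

For a small hole in a large open tank, ½v² = gh, giving h = v²/(2g).
h = 24.1²/(2·9.8) = 581/19.60 = 29.6 m.

h ≈ 29.6 m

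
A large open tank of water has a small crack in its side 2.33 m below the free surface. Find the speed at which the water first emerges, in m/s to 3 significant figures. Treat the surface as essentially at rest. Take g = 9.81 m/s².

v = 6.76 m/s

The surface is effectively still and both ends are open, so ½v² = gh and v = √(2·9.81·2.33) = 6.76 m/s.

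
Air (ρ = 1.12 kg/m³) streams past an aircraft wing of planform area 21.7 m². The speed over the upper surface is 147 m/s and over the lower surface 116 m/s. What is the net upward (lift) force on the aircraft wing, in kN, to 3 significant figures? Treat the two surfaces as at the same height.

F = 99.1 kN

The faster flow above has the lower pressure; Bernoulli (same height) gives ΔP = ½ρ(v_up² − v_low²).
ΔP = ½·1.12·(147² − 116²) = 4570 Pa.
Lift = ΔP · A = 4570 × 21.7 = 99100 N.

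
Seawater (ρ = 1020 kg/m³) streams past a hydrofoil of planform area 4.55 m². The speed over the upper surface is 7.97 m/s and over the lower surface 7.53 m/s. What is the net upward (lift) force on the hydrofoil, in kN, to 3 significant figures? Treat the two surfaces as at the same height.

The faster flow above has the lower pressure; Bernoulli (same height) gives ΔP = ½ρ(v_up² − v_low²).
ΔP = ½·1020·(7.97² − 7.53²) = 3480 Pa.
Lift = ΔP · A = 3480 × 4.55 = 15800 N.

F = 15.8 kN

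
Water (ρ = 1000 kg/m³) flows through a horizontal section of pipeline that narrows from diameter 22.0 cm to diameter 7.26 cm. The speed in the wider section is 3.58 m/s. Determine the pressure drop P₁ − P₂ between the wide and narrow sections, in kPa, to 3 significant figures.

ΔP = 534 kPa

The volume flow rate is constant, so v₂ = (A₁/A₂)v₁ = (380/41.4)·3.58 = 32.9 m/s.
The pipe is horizontal, so Bernoulli reduces to P₁ + ½ρv₁² = P₂ + ½ρv₂².
P₁ − P₂ = ½·1000·(32.9² − 3.58²) = ½·1000·1070 = 534000 Pa.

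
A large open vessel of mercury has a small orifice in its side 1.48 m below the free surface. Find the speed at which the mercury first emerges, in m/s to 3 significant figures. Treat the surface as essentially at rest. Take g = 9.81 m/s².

Bernoulli from surface to hole (P equal, v_surface ≈ 0): v = √(2gh) = √(2×9.81×1.48) = 5.39 m/s.

v ≈ 5.39 m/s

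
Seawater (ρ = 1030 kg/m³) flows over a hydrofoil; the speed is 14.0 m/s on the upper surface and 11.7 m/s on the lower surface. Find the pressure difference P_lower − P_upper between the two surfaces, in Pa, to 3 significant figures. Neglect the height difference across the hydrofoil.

ΔP = 30400 Pa

With negligible Δh, P + ½ρv² is constant, so P_low − P_up = ½ρ(v_up² − v_low²).
ΔP = ½·1030·(14.0² − 11.7²) = 30400 Pa.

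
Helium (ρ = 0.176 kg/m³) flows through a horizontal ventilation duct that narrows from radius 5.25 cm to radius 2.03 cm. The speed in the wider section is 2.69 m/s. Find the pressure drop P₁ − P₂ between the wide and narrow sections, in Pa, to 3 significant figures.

ΔP ≈ 27.8 Pa

Mass conservation (A₁v₁ = A₂v₂) gives v₂ = 2.69 × 86.6/12.9 = 18.0 m/s.
The pipe is horizontal, so Bernoulli reduces to P₁ + ½ρv₁² = P₂ + ½ρv₂².
P₁ − P₂ = ½·0.176·(18.0² − 2.69²) = ½·0.176·316 = 27.8 Pa.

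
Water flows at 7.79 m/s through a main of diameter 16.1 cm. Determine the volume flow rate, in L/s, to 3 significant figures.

Q = A·v = 0.0204 m² × 7.79 m/s = 0.159 m³/s.
Converting: 0.159 m³/s × 1000 = 159 L/s.

159 L/s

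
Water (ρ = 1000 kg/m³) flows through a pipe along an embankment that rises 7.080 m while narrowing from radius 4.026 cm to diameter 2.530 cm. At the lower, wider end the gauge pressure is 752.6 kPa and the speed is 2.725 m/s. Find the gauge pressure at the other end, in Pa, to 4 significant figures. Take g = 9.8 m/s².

P₂ ≈ 306000 Pa

The volume flow rate is constant, so v₂ = (A₁/A₂)v₁ = (50.92/5.027)·2.725 = 27.60 m/s.
Bernoulli: P₁ + ½ρv₁² + ρg h₁ = P₂ + ½ρv₂² + ρg h₂, so P₂ = P₁ + ½ρ(v₁² − v₂²) − ρg(h₂ − h₁).
P₂ = 752600 + ½·1000·(2.725² − 27.60²) − 1000·9.8·(+7.080) = 752600 + (-377200) − (69380) = 306000 Pa.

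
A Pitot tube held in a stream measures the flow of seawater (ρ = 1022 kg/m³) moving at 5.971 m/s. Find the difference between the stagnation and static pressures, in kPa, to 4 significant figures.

ΔP ≈ 18.22 kPa

Bernoulli between the free stream and the stagnation point: ½ρv² = P_stag − P_static.
ΔP = ½·1022·5.971² = 18220 Pa.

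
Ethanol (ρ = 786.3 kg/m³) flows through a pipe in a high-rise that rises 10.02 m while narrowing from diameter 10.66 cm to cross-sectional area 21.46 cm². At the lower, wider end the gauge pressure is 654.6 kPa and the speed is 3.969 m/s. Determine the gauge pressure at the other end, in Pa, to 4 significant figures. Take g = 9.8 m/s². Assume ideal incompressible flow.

P₂ = 476500 Pa

The volume flow rate is constant, so v₂ = (A₁/A₂)v₁ = (89.25/21.46)·3.969 = 16.51 m/s.
Energy conservation along the streamline gives P₂ = P₁ − ½ρ(v₂² − v₁²) − ρg(h₂ − h₁).
P₂ = 654600 + ½·786.3·(3.969² − 16.51²) − 786.3·9.8·(+10.02) = 654600 + (-100900) − (77210) = 476500 Pa.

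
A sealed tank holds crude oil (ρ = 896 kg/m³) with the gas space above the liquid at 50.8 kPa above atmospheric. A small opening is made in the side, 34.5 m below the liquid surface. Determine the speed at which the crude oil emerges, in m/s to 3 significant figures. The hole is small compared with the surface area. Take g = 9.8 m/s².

28.1 m/s

Take point 1 at the surface (v₁ ≈ 0) and point 2 at the hole (at atmospheric pressure). Bernoulli: P₁ + ρg h = P_atm + ½ρv₂².
With P₁ − P_atm = 50800 Pa, v₂ = √(2gh + 2ΔP/ρ) = √(2·9.8·34.5 + 2·50800/896) = 28.1 m/s.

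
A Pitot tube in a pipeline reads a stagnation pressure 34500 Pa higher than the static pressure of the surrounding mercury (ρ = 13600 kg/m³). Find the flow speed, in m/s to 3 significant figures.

The dynamic pressure equals the rise in static pressure at the stagnation point: ΔP = ½ρv².
v = √(2ΔP/ρ) = √(2·34500/13600) = 2.25 m/s.

2.25 m/s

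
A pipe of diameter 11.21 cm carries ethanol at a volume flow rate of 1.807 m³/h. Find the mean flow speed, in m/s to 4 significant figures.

Q = 1.807 m³/h = 0.0005019 m³/s.
v = Q/A = 0.0005019 / 0.009870 = 0.05086 m/s.

v = 0.05086 m/s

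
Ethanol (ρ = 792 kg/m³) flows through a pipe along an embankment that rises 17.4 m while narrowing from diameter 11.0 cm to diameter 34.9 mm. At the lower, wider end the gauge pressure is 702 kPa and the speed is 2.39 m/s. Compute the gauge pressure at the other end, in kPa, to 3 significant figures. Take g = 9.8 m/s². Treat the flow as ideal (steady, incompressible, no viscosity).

Continuity gives A₁v₁ = A₂v₂, so v₂ = (95.0 cm²)/(9.57 cm²) × 2.39 m/s = 23.7 m/s.
Energy conservation along the streamline gives P₂ = P₁ − ½ρ(v₂² − v₁²) − ρg(h₂ − h₁).
P₂ = 702000 + ½·792·(2.39² − 23.7²) − 792·9.8·(+17.4) = 702000 + (-221000) − (135000) = 346000 Pa.

P₂ ≈ 346 kPa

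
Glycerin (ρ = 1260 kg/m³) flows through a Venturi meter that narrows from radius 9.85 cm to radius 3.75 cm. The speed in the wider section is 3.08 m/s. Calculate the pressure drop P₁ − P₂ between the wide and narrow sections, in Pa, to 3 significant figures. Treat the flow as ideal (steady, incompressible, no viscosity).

ΔP ≈ 279000 Pa

The volume flow rate is constant, so v₂ = (A₁/A₂)v₁ = (305/44.2)·3.08 = 21.3 m/s.
The pipe is horizontal, so Bernoulli reduces to P₁ + ½ρv₁² = P₂ + ½ρv₂².
P₁ − P₂ = ½·1260·(21.3² − 3.08²) = ½·1260·442 = 279000 Pa.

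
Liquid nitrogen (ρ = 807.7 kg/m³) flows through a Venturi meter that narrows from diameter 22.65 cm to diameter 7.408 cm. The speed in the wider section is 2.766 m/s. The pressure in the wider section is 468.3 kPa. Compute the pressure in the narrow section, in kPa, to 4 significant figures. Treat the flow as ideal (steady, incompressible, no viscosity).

The volume flow rate is constant, so v₂ = (A₁/A₂)v₁ = (402.9/43.10)·2.766 = 25.86 m/s.
Along the horizontal streamline, P + ½ρv² is constant.
P₂ = P₁ − ½ρ(v₂² − v₁²) = 468300 − ½·807.7·(25.86² − 2.766²) = 468300 − 266900 = 201400 Pa.

201.4 kPa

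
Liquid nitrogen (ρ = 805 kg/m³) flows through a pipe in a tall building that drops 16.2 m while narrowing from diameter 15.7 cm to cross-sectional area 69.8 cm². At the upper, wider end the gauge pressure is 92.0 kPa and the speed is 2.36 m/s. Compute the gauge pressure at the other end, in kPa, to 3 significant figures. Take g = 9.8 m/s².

P₂ ≈ 205 kPa

The volume flow rate is constant, so v₂ = (A₁/A₂)v₁ = (194/69.8)·2.36 = 6.55 m/s.
Applying Bernoulli between the two ends and solving for P₂: P₂ = P₁ + ½ρ(v₁² − v₂²) − ρgΔh.
P₂ = 92000 + ½·805·(2.36² − 6.55²) − 805·9.8·(−16.2) = 92000 + (-15000) − (-128000) = 205000 Pa.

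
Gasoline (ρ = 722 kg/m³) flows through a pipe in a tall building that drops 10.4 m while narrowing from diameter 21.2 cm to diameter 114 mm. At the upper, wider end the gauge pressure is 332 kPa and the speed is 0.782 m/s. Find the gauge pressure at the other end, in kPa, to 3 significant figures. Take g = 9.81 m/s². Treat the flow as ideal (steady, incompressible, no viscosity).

P₂ = 403 kPa

Mass conservation (A₁v₁ = A₂v₂) gives v₂ = 0.782 × 353/102 = 2.70 m/s.
Bernoulli: P₁ + ½ρv₁² + ρg h₁ = P₂ + ½ρv₂² + ρg h₂, so P₂ = P₁ + ½ρ(v₁² − v₂²) − ρg(h₂ − h₁).
P₂ = 332000 + ½·722·(0.782² − 2.70²) − 722·9.81·(−10.4) = 332000 + (-2420) − (-73700) = 403000 Pa.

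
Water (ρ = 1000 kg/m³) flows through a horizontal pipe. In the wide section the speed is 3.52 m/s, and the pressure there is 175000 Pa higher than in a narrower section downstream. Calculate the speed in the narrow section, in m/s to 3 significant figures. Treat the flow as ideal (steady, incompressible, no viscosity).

Horizontal Bernoulli: P₁ + ½ρv₁² = P₂ + ½ρv₂², so v₂² = v₁² + 2(P₁ − P₂)/ρ.
v₂ = √(3.52² + 2·175000/1000) = √(12.4 + 350) = 19.0 m/s.

v₂ ≈ 19.0 m/s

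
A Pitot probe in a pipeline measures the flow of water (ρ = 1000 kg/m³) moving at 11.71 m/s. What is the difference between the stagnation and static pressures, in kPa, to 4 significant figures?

Bernoulli between the free stream and the stagnation point: ½ρv² = P_stag − P_static.
ΔP = ½·1000·11.71² = 68560 Pa.

ΔP ≈ 68.56 kPa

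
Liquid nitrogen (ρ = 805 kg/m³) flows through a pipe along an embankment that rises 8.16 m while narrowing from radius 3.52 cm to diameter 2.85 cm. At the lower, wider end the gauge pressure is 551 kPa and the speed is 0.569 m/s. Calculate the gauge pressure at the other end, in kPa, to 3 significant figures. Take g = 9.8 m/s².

By continuity, v₂ = v₁·A₁/A₂ = 0.569·(38.9/6.38) = 3.47 m/s.
Bernoulli: P₁ + ½ρv₁² + ρg h₁ = P₂ + ½ρv₂² + ρg h₂, so P₂ = P₁ + ½ρ(v₁² − v₂²) − ρg(h₂ − h₁).
P₂ = 551000 + ½·805·(0.569² − 3.47²) − 805·9.8·(+8.16) = 551000 + (-4720) − (64400) = 482000 Pa.

P₂ ≈ 482 kPa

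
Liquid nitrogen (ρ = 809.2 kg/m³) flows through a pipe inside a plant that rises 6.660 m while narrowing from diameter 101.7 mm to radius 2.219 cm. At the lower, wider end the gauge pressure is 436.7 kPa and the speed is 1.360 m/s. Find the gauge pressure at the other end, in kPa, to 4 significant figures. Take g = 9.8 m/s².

P₂ ≈ 364.0 kPa

The volume flow rate is constant, so v₂ = (A₁/A₂)v₁ = (81.23/15.47)·1.360 = 7.142 m/s.
Applying Bernoulli between the two ends and solving for P₂: P₂ = P₁ + ½ρ(v₁² − v₂²) − ρgΔh.
P₂ = 436700 + ½·809.2·(1.360² − 7.142²) − 809.2·9.8·(+6.660) = 436700 + (-19890) − (52810) = 364000 Pa.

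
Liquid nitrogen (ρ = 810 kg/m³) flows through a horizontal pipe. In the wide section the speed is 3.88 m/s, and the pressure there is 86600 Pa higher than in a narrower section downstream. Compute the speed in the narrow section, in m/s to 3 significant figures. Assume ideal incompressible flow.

v₂ ≈ 15.1 m/s

Along the level pipe P + ½ρv² is conserved, hence v₂² = v₁² + 2(P₁ − P₂)/ρ.
v₂ = √(3.88² + 2·86600/810) = √(15.1 + 214) = 15.1 m/s.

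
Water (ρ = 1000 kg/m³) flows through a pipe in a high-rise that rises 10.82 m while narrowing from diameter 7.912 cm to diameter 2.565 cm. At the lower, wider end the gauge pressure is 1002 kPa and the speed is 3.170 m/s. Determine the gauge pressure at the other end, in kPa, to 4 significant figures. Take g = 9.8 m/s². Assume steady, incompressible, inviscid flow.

Continuity gives A₁v₁ = A₂v₂, so v₂ = (49.17 cm²)/(5.167 cm²) × 3.170 m/s = 30.16 m/s.
Applying Bernoulli between the two ends and solving for P₂: P₂ = P₁ + ½ρ(v₁² − v₂²) − ρgΔh.
P₂ = 1002000 + ½·1000·(3.170² − 30.16²) − 1000·9.8·(+10.82) = 1002000 + (-449800) − (106000) = 446100 Pa.

P₂ ≈ 446.1 kPa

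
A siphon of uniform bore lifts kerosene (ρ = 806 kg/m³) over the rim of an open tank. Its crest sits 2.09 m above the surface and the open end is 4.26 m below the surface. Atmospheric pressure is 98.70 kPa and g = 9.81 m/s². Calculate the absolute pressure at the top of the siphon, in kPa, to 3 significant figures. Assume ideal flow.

P_top ≈ 48.5 kPa

The outlet speed comes from Torricelli: v = √(2g·4.26) = 9.14 m/s.
With constant cross-section the crest speed equals v; applying Bernoulli from the surface up to the crest, P_top = P_atm − ½ρv² − ρg·h_top.
P_top = 98700 − ½·806·9.14² − 806·9.81·2.09 = 48500 Pa.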